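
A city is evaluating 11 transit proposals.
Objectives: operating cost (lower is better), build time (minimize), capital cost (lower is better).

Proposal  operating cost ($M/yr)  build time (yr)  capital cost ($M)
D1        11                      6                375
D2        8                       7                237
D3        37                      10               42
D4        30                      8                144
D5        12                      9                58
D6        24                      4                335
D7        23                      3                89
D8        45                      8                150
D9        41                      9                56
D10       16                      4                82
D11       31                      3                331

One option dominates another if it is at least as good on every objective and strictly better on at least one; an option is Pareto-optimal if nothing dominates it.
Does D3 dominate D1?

No

D3 vs D1: D3 is worse on operating cost (37 vs 11), so it does not dominate D1.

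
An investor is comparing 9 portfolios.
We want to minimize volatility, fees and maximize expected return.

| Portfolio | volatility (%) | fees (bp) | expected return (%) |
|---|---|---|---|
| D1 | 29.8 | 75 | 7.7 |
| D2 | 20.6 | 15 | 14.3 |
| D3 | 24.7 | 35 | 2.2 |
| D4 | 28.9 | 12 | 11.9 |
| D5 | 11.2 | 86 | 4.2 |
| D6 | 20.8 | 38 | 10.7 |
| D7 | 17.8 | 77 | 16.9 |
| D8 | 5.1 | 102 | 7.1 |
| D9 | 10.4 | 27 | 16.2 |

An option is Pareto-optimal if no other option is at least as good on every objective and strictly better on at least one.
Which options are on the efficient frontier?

D1: dominated by D2 (volatility 20.6≤29.8, fees 15≤75, expected return 14.3≥7.7).
D2: not dominated.
D3: dominated by D2 (volatility 20.6≤24.7, fees 15≤35, expected return 14.3≥2.2).
D4: not dominated (best fees).
D5: dominated by D9 (volatility 10.4≤11.2, fees 27≤86, expected return 16.2≥4.2).
D6: dominated by D2 (volatility 20.6≤20.8, fees 15≤38, expected return 14.3≥10.7).
D7: not dominated (best expected return).
D8: not dominated (best volatility).
D9: not dominated.

D2, D4, D7, D8, D9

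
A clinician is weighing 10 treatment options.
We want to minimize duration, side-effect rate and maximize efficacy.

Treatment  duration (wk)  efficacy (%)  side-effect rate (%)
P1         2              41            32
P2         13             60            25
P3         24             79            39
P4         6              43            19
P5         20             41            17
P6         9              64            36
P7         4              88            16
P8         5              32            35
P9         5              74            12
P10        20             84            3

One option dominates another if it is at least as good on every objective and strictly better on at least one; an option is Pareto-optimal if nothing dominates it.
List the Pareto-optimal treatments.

P1, P7, P9, P10

P1: not dominated (best duration).
P2: dominated by P7 (duration 4≤13, efficacy 88≥60, side-effect rate 16≤25).
P3: dominated by P7 (duration 4≤24, efficacy 88≥79, side-effect rate 16≤39).
P4: dominated by P7 (duration 4≤6, efficacy 88≥43, side-effect rate 16≤19).
P5: dominated by P7 (duration 4≤20, efficacy 88≥41, side-effect rate 16≤17).
P6: dominated by P7 (duration 4≤9, efficacy 88≥64, side-effect rate 16≤36).
P7: not dominated (best efficacy).
P8: dominated by P1 (duration 2≤5, efficacy 41≥32, side-effect rate 32≤35).
P9: not dominated.
P10: not dominated (best side-effect rate).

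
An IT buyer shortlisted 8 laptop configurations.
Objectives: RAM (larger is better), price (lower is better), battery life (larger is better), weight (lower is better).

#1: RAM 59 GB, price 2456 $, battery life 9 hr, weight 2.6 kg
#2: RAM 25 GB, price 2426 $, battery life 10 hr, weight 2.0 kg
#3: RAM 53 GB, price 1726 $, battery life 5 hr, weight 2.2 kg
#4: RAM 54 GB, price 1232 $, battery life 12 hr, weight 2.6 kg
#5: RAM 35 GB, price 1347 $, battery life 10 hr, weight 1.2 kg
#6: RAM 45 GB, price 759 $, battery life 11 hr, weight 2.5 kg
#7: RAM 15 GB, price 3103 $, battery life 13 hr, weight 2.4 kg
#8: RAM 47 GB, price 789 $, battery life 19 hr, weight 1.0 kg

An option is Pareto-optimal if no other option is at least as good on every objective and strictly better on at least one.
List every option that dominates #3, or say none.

none

#1: worse on price (2456 vs 1726).
#2: worse on RAM (25 vs 53).
#4: worse on weight (2.6 vs 2.2).
#5: worse on RAM (35 vs 53).
#6: worse on RAM (45 vs 53).
#7: worse on RAM (15 vs 53).
#8: worse on RAM (47 vs 53).
No option dominates #3.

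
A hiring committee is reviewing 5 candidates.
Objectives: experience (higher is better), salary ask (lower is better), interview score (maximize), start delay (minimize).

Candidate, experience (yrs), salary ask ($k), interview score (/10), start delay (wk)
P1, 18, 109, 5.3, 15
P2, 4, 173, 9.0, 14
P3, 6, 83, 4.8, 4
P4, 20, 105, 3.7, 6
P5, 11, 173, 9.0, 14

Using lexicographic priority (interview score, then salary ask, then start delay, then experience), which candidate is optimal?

First maximize interview score: best is 9.0, kept {P2, P5}.
Then minimize salary ask: best is 173, kept {P2, P5}.
Then minimize start delay: best is 14, kept {P2, P5}.
Then maximize experience: best is 11, kept {P5}.

P5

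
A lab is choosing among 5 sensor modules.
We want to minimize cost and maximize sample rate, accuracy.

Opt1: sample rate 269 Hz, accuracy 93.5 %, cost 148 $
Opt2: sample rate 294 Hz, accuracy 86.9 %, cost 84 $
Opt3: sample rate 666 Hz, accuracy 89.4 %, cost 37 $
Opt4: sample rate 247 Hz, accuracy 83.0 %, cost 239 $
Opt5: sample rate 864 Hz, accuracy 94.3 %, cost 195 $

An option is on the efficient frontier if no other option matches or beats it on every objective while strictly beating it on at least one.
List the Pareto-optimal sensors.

Opt1, Opt3, Opt5

Opt1: not dominated.
Opt2: dominated by Opt3 (sample rate 666≥294, accuracy 89.4≥86.9, cost 37≤84).
Opt3: not dominated (best cost).
Opt4: dominated by Opt1 (sample rate 269≥247, accuracy 93.5≥83.0, cost 148≤239).
Opt5: not dominated (best sample rate).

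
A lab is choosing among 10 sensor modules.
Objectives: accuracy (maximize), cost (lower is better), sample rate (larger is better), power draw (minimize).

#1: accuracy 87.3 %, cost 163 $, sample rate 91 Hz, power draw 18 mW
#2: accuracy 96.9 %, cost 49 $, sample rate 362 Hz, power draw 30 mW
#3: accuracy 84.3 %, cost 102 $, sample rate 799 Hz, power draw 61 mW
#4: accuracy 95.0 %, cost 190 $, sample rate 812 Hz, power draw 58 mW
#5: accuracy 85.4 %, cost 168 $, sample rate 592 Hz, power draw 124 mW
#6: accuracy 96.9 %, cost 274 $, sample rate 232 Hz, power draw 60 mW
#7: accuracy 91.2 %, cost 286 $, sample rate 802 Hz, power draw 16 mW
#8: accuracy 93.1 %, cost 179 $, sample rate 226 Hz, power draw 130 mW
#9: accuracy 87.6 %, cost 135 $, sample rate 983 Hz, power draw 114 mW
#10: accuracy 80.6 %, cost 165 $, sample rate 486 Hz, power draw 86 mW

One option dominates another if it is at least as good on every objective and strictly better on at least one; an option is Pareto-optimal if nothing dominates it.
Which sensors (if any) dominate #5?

#9

#9: accuracy 87.6≥85.4, cost 135≤168, sample rate 983≥592, power draw 114≤124 — dominates #5.
Others (#1, #2, #3, #4, #6, #7, #8, #10) are each worse than #5 on at least one objective.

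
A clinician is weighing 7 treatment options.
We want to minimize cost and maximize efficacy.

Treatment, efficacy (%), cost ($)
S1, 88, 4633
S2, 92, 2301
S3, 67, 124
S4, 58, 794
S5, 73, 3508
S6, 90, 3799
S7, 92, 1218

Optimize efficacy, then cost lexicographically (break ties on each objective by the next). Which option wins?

First maximize efficacy: best is 92, kept {S2, S7}.
Then minimize cost: best is 1218, kept {S7}.

S7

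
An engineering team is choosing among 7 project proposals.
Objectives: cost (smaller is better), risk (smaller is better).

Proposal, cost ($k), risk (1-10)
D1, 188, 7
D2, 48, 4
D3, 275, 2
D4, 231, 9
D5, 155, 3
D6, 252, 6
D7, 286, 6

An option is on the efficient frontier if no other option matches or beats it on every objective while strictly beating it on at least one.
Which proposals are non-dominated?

D2, D3, D5

D1: dominated by D2 (cost 48≤188, risk 4≤7).
D2: not dominated (best cost).
D3: not dominated (best risk).
D4: dominated by D1 (cost 188≤231, risk 7≤9).
D5: not dominated.
D6: dominated by D2 (cost 48≤252, risk 4≤6).
D7: dominated by D2 (cost 48≤286, risk 4≤6).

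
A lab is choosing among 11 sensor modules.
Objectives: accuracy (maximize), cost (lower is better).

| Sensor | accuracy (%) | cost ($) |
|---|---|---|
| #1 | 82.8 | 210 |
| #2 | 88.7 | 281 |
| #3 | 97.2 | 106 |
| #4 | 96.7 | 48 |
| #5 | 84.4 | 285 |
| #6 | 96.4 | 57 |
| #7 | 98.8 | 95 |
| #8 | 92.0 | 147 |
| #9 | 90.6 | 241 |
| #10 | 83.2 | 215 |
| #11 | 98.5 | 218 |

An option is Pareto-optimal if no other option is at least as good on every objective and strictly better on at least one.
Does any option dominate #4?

No

#1: worse on accuracy (82.8 vs 96.7).
#2: worse on accuracy (88.7 vs 96.7).
#3: worse on cost (106 vs 48).
#5: worse on accuracy (84.4 vs 96.7).
#6: worse on accuracy (96.4 vs 96.7).
#7: worse on cost (95 vs 48).
#8: worse on accuracy (92.0 vs 96.7).
#9: worse on accuracy (90.6 vs 96.7).
#10: worse on accuracy (83.2 vs 96.7).
#11: worse on cost (218 vs 48).
No option is at least as good as #4 on every objective and strictly better on one.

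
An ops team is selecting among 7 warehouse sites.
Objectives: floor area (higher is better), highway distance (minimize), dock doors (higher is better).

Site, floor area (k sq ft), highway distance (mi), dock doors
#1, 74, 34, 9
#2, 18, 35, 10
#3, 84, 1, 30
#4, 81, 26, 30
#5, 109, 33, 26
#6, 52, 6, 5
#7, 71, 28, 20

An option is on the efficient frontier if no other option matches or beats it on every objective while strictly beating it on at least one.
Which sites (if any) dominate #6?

#3: floor area 84≥52, highway distance 1≤6, dock doors 30≥5 — dominates #6.
Others (#1, #2, #4, #5, #7) are each worse than #6 on at least one objective.

#3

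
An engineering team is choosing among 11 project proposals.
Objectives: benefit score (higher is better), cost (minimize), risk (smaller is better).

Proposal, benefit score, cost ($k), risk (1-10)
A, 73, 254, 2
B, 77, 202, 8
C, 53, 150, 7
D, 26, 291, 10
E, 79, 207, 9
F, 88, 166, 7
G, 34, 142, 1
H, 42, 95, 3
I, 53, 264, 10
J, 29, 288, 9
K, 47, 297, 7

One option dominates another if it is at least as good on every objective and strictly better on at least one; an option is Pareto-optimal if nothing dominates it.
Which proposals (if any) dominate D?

A, B, C, E, F, G, H, I, J

A: benefit score 73≥26, cost 254≤291, risk 2≤10 — dominates D.
B: benefit score 77≥26, cost 202≤291, risk 8≤10 — dominates D.
C: benefit score 53≥26, cost 150≤291, risk 7≤10 — dominates D.
E: benefit score 79≥26, cost 207≤291, risk 9≤10 — dominates D.
F: benefit score 88≥26, cost 166≤291, risk 7≤10 — dominates D.
G: benefit score 34≥26, cost 142≤291, risk 1≤10 — dominates D.
H: benefit score 42≥26, cost 95≤291, risk 3≤10 — dominates D.
I: benefit score 53≥26, cost 264≤291, risk 10≤10 — dominates D.
J: benefit score 29≥26, cost 288≤291, risk 9≤10 — dominates D.
Others (K) are each worse than D on at least one objective.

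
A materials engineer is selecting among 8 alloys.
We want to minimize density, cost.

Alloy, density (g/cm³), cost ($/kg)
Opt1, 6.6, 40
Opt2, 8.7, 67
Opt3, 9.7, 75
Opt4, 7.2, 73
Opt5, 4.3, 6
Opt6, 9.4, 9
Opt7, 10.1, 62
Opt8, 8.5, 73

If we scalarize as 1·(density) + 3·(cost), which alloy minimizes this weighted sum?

Opt5

Opt1: 1·6.6 + 3·40 = 126.6
Opt2: 1·8.7 + 3·67 = 209.7
Opt3: 1·9.7 + 3·75 = 234.7
Opt4: 1·7.2 + 3·73 = 226.2
Opt5: 1·4.3 + 3·6 = 22.3
Opt6: 1·9.4 + 3·9 = 36.4
Opt7: 1·10.1 + 3·62 = 196.1
Opt8: 1·8.5 + 3·73 = 227.5
Lowest: Opt5 at 22.3.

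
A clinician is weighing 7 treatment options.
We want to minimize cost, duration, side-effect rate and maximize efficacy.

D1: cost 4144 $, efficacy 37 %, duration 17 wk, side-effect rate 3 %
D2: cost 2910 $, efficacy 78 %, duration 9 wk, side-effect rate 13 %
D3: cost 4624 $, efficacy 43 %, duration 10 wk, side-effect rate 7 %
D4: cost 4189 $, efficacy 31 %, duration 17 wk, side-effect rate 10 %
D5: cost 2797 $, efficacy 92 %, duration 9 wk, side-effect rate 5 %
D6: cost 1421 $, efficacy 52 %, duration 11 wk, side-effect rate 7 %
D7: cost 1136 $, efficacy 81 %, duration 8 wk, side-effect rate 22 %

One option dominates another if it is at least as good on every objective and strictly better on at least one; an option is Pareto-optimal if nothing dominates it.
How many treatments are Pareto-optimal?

4

D1: not dominated (best side-effect rate).
D2: dominated by D5 (cost 2797≤2910, efficacy 92≥78, duration 9≤9, side-effect rate 5≤13).
D3: dominated by D5 (cost 2797≤4624, efficacy 92≥43, duration 9≤10, side-effect rate 5≤7).
D4: dominated by D1 (cost 4144≤4189, efficacy 37≥31, duration 17≤17, side-effect rate 3≤10).
D5: not dominated (best efficacy).
D6: not dominated.
D7: not dominated (best cost).
Pareto-optimal: D1, D5, D6, D7 → 4.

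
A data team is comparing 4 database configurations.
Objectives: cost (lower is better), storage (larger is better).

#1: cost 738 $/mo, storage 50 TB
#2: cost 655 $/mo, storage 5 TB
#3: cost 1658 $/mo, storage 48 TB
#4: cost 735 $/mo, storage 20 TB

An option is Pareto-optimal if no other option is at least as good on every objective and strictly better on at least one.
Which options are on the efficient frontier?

#1: not dominated (best storage).
#2: not dominated (best cost).
#3: dominated by #1 (cost 738≤1658, storage 50≥48).
#4: not dominated.

#1, #2, #4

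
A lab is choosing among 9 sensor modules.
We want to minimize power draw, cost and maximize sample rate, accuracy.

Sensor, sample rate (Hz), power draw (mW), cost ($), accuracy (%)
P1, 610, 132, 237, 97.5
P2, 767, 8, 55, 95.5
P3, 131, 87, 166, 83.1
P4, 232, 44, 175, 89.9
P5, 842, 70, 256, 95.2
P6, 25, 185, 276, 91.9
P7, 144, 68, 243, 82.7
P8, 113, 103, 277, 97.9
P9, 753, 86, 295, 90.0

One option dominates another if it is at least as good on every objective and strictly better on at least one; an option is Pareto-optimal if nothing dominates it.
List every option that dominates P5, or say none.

none

P1: worse on sample rate (610 vs 842).
P2: worse on sample rate (767 vs 842).
P3: worse on sample rate (131 vs 842).
P4: worse on sample rate (232 vs 842).
P6: worse on sample rate (25 vs 842).
P7: worse on sample rate (144 vs 842).
P8: worse on sample rate (113 vs 842).
P9: worse on sample rate (753 vs 842).
No option dominates P5.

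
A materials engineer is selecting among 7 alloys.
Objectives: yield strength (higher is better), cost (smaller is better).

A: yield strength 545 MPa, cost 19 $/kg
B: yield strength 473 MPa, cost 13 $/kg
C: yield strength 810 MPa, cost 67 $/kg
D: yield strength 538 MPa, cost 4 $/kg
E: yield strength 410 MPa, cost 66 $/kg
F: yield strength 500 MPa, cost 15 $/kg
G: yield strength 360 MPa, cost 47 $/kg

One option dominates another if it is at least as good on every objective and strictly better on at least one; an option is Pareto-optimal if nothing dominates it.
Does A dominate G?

Yes

A vs G: yield strength 545≥360, cost 19≤47 — A is at least as good on every objective with at least one strict improvement.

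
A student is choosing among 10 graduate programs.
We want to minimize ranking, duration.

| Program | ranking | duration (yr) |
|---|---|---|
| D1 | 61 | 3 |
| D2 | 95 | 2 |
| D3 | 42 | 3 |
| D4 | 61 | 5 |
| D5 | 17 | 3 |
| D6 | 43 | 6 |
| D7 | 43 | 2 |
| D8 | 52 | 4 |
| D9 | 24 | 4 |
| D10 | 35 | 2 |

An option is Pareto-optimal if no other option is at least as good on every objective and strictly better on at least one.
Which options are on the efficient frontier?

D1: dominated by D3 (ranking 42≤61, duration 3≤3).
D2: dominated by D7 (ranking 43≤95, duration 2≤2).
D3: dominated by D5 (ranking 17≤42, duration 3≤3).
D4: dominated by D1 (ranking 61≤61, duration 3≤5).
D5: not dominated (best ranking).
D6: dominated by D3 (ranking 42≤43, duration 3≤6).
D7: dominated by D10 (ranking 35≤43, duration 2≤2).
D8: dominated by D3 (ranking 42≤52, duration 3≤4).
D9: dominated by D5 (ranking 17≤24, duration 3≤4).
D10: not dominated.

D5, D10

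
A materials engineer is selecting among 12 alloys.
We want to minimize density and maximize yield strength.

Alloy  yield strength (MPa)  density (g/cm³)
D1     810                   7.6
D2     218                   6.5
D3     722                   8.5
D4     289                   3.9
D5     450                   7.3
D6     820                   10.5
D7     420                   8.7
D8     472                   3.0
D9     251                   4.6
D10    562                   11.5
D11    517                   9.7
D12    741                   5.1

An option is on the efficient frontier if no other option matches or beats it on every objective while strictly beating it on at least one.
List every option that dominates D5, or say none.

D8, D12

D8: yield strength 472≥450, density 3.0≤7.3 — dominates D5.
D12: yield strength 741≥450, density 5.1≤7.3 — dominates D5.
Others (D1, D2, D3, D4, D6, D7, D9, D10, D11) are each worse than D5 on at least one objective.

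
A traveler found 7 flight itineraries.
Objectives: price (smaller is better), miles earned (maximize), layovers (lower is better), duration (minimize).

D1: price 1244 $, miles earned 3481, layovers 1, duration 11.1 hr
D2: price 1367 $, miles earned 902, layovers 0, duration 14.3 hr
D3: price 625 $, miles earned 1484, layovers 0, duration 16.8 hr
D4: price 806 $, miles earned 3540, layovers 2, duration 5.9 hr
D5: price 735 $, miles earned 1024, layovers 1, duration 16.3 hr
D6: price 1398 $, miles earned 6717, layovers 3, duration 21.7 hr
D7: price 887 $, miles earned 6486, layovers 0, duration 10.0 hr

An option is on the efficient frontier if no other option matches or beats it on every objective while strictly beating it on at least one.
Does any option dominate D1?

D7 vs D1: price 887≤1244, miles earned 6486≥3481, layovers 0≤1, duration 10.0≤11.1 — D7 is at least as good on every objective and strictly better on at least one, so D7 dominates D1.

Yes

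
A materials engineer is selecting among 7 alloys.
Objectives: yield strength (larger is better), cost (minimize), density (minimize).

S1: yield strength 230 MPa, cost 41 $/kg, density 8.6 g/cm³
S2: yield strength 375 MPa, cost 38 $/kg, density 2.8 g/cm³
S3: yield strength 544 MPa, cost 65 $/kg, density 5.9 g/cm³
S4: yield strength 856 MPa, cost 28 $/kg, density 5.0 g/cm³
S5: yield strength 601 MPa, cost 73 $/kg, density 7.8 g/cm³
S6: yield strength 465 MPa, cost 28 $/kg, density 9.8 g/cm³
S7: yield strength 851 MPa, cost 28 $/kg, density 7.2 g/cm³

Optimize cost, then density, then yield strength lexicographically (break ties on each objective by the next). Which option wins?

S4

First minimize cost: best is 28, kept {S4, S6, S7}.
Then minimize density: best is 5.0, kept {S4}.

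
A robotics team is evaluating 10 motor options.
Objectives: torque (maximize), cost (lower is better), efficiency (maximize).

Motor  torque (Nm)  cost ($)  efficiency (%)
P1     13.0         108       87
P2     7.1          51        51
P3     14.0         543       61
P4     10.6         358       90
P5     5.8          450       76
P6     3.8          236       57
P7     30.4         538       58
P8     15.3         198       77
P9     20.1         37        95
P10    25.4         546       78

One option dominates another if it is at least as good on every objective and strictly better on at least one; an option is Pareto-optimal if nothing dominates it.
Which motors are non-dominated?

P7, P9, P10

P1: dominated by P9 (torque 20.1≥13.0, cost 37≤108, efficiency 95≥87).
P2: dominated by P9 (torque 20.1≥7.1, cost 37≤51, efficiency 95≥51).
P3: dominated by P8 (torque 15.3≥14.0, cost 198≤543, efficiency 77≥61).
P4: dominated by P9 (torque 20.1≥10.6, cost 37≤358, efficiency 95≥90).
P5: dominated by P1 (torque 13.0≥5.8, cost 108≤450, efficiency 87≥76).
P6: dominated by P1 (torque 13.0≥3.8, cost 108≤236, efficiency 87≥57).
P7: not dominated (best torque).
P8: dominated by P9 (torque 20.1≥15.3, cost 37≤198, efficiency 95≥77).
P9: not dominated (best cost).
P10: not dominated.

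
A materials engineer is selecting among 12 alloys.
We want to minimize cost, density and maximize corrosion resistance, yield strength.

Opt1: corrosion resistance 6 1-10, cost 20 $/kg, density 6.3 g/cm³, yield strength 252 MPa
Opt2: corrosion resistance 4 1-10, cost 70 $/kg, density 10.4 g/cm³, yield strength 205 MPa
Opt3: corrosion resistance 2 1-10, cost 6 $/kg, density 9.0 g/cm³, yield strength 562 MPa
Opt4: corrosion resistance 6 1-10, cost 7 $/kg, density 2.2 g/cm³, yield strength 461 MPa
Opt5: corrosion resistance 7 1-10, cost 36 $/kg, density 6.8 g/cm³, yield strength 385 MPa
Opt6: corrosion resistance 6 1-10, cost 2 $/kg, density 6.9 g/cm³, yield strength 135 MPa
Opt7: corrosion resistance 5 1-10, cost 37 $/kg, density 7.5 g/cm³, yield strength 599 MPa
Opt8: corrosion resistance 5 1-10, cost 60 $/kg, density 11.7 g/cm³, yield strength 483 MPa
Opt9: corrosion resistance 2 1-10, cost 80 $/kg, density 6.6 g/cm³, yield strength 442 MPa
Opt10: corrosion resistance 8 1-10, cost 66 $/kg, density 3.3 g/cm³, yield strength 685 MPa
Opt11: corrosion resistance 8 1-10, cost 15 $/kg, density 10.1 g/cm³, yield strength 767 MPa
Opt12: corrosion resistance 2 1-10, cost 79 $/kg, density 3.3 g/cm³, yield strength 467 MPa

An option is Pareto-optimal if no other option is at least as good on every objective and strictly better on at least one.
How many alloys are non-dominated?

Opt1: dominated by Opt4 (corrosion resistance 6≥6, cost 7≤20, density 2.2≤6.3, yield strength 461≥252).
Opt2: dominated by Opt1 (corrosion resistance 6≥4, cost 20≤70, density 6.3≤10.4, yield strength 252≥205).
Opt3: not dominated.
Opt4: not dominated (best density).
Opt5: not dominated.
Opt6: not dominated (best cost).
Opt7: not dominated.
Opt8: dominated by Opt7 (corrosion resistance 5≥5, cost 37≤60, density 7.5≤11.7, yield strength 599≥483).
Opt9: dominated by Opt4 (corrosion resistance 6≥2, cost 7≤80, density 2.2≤6.6, yield strength 461≥442).
Opt10: not dominated.
Opt11: not dominated (best yield strength).
Opt12: dominated by Opt10 (corrosion resistance 8≥2, cost 66≤79, density 3.3≤3.3, yield strength 685≥467).
Pareto-optimal: Opt3, Opt4, Opt5, Opt6, Opt7, Opt10, Opt11 → 7.

7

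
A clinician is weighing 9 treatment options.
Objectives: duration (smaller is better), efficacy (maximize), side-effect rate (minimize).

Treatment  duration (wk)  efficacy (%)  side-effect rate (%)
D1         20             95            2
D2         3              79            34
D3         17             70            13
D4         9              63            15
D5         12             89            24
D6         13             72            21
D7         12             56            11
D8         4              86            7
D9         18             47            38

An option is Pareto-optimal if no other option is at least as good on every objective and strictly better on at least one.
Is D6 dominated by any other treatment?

D8 vs D6: duration 4≤13, efficacy 86≥72, side-effect rate 7≤21 — D8 is at least as good on every objective and strictly better on at least one, so D8 dominates D6.

Yes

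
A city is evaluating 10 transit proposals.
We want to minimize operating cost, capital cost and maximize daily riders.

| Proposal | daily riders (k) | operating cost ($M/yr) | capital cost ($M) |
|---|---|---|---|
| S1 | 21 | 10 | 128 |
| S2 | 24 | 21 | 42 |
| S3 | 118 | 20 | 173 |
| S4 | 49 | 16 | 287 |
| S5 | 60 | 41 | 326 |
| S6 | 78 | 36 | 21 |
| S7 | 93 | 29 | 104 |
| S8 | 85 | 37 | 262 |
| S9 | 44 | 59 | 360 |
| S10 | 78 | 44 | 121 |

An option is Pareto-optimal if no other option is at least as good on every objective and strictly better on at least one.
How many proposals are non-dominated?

S1: not dominated (best operating cost).
S2: not dominated.
S3: not dominated (best daily riders).
S4: not dominated.
S5: dominated by S3 (daily riders 118≥60, operating cost 20≤41, capital cost 173≤326).
S6: not dominated (best capital cost).
S7: not dominated.
S8: dominated by S3 (daily riders 118≥85, operating cost 20≤37, capital cost 173≤262).
S9: dominated by S3 (daily riders 118≥44, operating cost 20≤59, capital cost 173≤360).
S10: dominated by S6 (daily riders 78≥78, operating cost 36≤44, capital cost 21≤121).
Pareto-optimal: S1, S2, S3, S4, S6, S7 → 6.

6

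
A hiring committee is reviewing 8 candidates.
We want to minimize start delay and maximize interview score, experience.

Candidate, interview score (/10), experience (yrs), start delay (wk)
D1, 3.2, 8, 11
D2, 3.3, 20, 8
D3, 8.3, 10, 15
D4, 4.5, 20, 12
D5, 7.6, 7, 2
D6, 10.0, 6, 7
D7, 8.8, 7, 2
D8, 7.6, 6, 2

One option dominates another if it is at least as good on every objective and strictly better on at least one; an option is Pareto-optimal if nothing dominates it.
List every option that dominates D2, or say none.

none

D1: worse on interview score (3.2 vs 3.3).
D3: worse on experience (10 vs 20).
D4: worse on start delay (12 vs 8).
D5: worse on experience (7 vs 20).
D6: worse on experience (6 vs 20).
D7: worse on experience (7 vs 20).
D8: worse on experience (6 vs 20).
No option dominates D2.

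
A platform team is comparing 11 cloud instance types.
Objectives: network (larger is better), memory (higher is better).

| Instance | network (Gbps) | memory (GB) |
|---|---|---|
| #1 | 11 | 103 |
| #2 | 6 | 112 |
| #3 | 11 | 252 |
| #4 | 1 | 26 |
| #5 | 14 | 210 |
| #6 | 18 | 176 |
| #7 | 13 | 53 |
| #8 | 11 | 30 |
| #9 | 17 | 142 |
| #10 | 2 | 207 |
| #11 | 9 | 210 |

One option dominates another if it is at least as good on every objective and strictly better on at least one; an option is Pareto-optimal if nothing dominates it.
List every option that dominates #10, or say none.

#3, #5, #11

#3: network 11≥2, memory 252≥207 — dominates #10.
#5: network 14≥2, memory 210≥207 — dominates #10.
#11: network 9≥2, memory 210≥207 — dominates #10.
Others (#1, #2, #4, #6, #7, #8, #9) are each worse than #10 on at least one objective.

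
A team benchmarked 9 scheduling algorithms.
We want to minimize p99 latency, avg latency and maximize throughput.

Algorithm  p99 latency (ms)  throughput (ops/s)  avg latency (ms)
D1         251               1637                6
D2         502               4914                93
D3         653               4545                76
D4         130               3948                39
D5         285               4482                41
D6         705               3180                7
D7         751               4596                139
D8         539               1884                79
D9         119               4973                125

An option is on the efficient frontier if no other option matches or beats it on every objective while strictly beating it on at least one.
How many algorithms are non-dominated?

D1: not dominated (best avg latency).
D2: not dominated.
D3: not dominated.
D4: not dominated.
D5: not dominated.
D6: not dominated.
D7: dominated by D2 (p99 latency 502≤751, throughput 4914≥4596, avg latency 93≤139).
D8: dominated by D4 (p99 latency 130≤539, throughput 3948≥1884, avg latency 39≤79).
D9: not dominated (best p99 latency).
Pareto-optimal: D1, D2, D3, D4, D5, D6, D9 → 7.

7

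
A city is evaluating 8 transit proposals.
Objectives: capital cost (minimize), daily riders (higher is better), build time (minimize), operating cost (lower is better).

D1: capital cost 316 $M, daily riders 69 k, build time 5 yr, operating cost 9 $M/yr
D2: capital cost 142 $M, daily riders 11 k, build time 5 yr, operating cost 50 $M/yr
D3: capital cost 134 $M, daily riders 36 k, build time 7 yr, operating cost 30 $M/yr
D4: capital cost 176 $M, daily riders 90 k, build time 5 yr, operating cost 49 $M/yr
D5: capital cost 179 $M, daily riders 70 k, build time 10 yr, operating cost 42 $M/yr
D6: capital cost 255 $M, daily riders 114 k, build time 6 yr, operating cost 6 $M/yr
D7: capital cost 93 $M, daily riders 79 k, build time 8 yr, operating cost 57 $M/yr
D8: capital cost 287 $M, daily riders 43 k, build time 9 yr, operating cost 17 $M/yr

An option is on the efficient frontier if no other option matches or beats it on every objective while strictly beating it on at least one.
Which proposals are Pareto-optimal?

D1, D2, D3, D4, D5, D6, D7

D1: not dominated.
D2: not dominated.
D3: not dominated.
D4: not dominated.
D5: not dominated.
D6: not dominated (best daily riders).
D7: not dominated (best capital cost).
D8: dominated by D6 (capital cost 255≤287, daily riders 114≥43, build time 6≤9, operating cost 6≤17).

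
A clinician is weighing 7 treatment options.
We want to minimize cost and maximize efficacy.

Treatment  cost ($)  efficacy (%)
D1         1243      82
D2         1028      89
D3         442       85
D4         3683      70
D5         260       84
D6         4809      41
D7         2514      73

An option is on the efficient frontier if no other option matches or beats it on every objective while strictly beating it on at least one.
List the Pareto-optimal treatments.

D1: dominated by D2 (cost 1028≤1243, efficacy 89≥82).
D2: not dominated (best efficacy).
D3: not dominated.
D4: dominated by D1 (cost 1243≤3683, efficacy 82≥70).
D5: not dominated (best cost).
D6: dominated by D1 (cost 1243≤4809, efficacy 82≥41).
D7: dominated by D1 (cost 1243≤2514, efficacy 82≥73).

D2, D3, D5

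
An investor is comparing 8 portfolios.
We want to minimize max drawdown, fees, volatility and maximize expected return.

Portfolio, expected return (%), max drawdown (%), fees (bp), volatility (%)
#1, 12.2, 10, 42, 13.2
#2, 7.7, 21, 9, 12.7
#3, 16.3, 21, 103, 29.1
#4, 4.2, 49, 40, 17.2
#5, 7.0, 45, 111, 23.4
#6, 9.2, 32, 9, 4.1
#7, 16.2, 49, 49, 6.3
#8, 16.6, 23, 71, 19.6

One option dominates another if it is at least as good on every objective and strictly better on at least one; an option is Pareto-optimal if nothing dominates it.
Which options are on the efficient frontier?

#1: not dominated (best max drawdown).
#2: not dominated.
#3: not dominated.
#4: dominated by #2 (expected return 7.7≥4.2, max drawdown 21≤49, fees 9≤40, volatility 12.7≤17.2).
#5: dominated by #1 (expected return 12.2≥7.0, max drawdown 10≤45, fees 42≤111, volatility 13.2≤23.4).
#6: not dominated (best volatility).
#7: not dominated.
#8: not dominated (best expected return).

#1, #2, #3, #6, #7, #8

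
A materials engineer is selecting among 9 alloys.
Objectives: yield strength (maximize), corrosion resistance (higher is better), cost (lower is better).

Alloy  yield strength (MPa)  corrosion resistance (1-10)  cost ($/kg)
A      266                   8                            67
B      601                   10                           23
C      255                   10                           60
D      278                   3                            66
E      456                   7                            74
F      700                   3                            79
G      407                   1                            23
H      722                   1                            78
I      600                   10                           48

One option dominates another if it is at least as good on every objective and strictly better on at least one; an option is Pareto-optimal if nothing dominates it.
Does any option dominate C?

Yes

B vs C: yield strength 601≥255, corrosion resistance 10≥10, cost 23≤60 — B is at least as good on every objective and strictly better on at least one, so B dominates C.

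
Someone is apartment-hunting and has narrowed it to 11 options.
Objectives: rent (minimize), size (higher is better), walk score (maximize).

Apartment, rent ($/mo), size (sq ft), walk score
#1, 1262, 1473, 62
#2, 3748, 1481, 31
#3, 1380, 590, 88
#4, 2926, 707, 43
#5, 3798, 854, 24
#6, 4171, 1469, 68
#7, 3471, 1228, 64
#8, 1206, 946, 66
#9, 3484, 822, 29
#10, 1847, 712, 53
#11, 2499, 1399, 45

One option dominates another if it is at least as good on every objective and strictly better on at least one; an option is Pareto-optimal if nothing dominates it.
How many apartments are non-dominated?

#1: not dominated.
#2: not dominated (best size).
#3: not dominated (best walk score).
#4: dominated by #1 (rent 1262≤2926, size 1473≥707, walk score 62≥43).
#5: dominated by #1 (rent 1262≤3798, size 1473≥854, walk score 62≥24).
#6: not dominated.
#7: not dominated.
#8: not dominated (best rent).
#9: dominated by #1 (rent 1262≤3484, size 1473≥822, walk score 62≥29).
#10: dominated by #1 (rent 1262≤1847, size 1473≥712, walk score 62≥53).
#11: dominated by #1 (rent 1262≤2499, size 1473≥1399, walk score 62≥45).
Pareto-optimal: #1, #2, #3, #6, #7, #8 → 6.

6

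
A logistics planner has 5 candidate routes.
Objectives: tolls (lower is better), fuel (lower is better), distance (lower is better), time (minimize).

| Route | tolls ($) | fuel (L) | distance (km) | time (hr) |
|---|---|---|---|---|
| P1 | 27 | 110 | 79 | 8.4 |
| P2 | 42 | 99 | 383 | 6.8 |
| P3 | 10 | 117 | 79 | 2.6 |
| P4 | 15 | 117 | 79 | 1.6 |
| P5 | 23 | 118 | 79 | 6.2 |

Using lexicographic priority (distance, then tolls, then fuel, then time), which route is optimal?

First minimize distance: best is 79, kept {P1, P3, P4, P5}.
Then minimize tolls: best is 10, kept {P3}.

P3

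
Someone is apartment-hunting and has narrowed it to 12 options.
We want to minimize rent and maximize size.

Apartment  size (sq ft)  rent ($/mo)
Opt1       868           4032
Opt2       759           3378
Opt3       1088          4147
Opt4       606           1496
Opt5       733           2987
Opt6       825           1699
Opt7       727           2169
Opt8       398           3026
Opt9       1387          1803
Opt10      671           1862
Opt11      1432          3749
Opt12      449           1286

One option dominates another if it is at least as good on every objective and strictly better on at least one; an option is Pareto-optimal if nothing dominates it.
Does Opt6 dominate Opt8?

Opt6 vs Opt8: size 825≥398, rent 1699≤3026 — Opt6 is at least as good on every objective with at least one strict improvement.

Yes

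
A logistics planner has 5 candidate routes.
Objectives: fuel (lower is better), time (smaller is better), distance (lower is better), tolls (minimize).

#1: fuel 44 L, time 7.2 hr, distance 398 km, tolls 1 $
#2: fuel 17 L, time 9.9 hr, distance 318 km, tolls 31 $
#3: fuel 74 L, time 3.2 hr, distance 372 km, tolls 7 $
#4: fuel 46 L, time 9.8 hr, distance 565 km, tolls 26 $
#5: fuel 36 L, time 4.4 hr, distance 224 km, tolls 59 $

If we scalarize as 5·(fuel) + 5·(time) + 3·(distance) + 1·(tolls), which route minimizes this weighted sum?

#1: 5·44 + 5·7.2 + 3·398 + 1·1 = 1451.0
#2: 5·17 + 5·9.9 + 3·318 + 1·31 = 1119.5
#3: 5·74 + 5·3.2 + 3·372 + 1·7 = 1509.0
#4: 5·46 + 5·9.8 + 3·565 + 1·26 = 2000.0
#5: 5·36 + 5·4.4 + 3·224 + 1·59 = 933.0
Lowest: #5 at 933.0.

#5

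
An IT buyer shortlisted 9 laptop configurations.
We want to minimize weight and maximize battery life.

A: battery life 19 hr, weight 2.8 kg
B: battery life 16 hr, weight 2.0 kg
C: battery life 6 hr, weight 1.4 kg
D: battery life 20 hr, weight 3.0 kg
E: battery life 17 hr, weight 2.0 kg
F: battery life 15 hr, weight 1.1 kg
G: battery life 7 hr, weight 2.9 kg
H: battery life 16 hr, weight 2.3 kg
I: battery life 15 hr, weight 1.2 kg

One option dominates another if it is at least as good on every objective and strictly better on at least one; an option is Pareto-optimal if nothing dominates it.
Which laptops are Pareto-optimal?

A, D, E, F

A: not dominated.
B: dominated by E (battery life 17≥16, weight 2.0≤2.0).
C: dominated by F (battery life 15≥6, weight 1.1≤1.4).
D: not dominated (best battery life).
E: not dominated.
F: not dominated (best weight).
G: dominated by A (battery life 19≥7, weight 2.8≤2.9).
H: dominated by B (battery life 16≥16, weight 2.0≤2.3).
I: dominated by F (battery life 15≥15, weight 1.1≤1.2).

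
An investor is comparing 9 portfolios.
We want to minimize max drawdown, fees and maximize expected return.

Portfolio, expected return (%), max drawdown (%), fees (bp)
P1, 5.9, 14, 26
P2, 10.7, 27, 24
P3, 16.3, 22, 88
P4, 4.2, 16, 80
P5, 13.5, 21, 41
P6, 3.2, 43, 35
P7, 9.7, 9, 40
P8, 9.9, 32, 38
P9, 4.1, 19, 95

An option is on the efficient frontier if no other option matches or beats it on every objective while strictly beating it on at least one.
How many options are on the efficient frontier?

5

P1: not dominated.
P2: not dominated (best fees).
P3: not dominated (best expected return).
P4: dominated by P1 (expected return 5.9≥4.2, max drawdown 14≤16, fees 26≤80).
P5: not dominated.
P6: dominated by P1 (expected return 5.9≥3.2, max drawdown 14≤43, fees 26≤35).
P7: not dominated (best max drawdown).
P8: dominated by P2 (expected return 10.7≥9.9, max drawdown 27≤32, fees 24≤38).
P9: dominated by P1 (expected return 5.9≥4.1, max drawdown 14≤19, fees 26≤95).
Pareto-optimal: P1, P2, P3, P5, P7 → 5.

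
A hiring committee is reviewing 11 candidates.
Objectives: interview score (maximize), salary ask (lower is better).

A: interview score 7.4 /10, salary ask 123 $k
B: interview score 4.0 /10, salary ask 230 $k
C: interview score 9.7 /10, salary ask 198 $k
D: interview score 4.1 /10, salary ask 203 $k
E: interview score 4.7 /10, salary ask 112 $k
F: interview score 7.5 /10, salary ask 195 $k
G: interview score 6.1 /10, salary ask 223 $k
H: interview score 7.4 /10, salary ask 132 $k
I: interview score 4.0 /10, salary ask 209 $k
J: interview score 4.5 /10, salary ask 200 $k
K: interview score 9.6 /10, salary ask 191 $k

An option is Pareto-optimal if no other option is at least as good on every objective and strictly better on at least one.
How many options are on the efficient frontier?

4

A: not dominated.
B: dominated by A (interview score 7.4≥4.0, salary ask 123≤230).
C: not dominated (best interview score).
D: dominated by A (interview score 7.4≥4.1, salary ask 123≤203).
E: not dominated (best salary ask).
F: dominated by K (interview score 9.6≥7.5, salary ask 191≤195).
G: dominated by A (interview score 7.4≥6.1, salary ask 123≤223).
H: dominated by A (interview score 7.4≥7.4, salary ask 123≤132).
I: dominated by A (interview score 7.4≥4.0, salary ask 123≤209).
J: dominated by A (interview score 7.4≥4.5, salary ask 123≤200).
K: not dominated.
Pareto-optimal: A, C, E, K → 4.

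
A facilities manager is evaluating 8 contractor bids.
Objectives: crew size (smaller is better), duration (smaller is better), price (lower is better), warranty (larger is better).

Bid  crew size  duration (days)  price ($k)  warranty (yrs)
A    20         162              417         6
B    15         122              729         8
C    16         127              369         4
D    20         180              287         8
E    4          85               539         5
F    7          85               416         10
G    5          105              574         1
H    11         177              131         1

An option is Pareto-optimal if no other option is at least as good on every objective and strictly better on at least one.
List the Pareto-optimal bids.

C, D, E, F, H

A: dominated by F (crew size 7≤20, duration 85≤162, price 416≤417, warranty 10≥6).
B: dominated by F (crew size 7≤15, duration 85≤122, price 416≤729, warranty 10≥8).
C: not dominated.
D: not dominated.
E: not dominated (best crew size).
F: not dominated (best warranty).
G: dominated by E (crew size 4≤5, duration 85≤105, price 539≤574, warranty 5≥1).
H: not dominated (best price).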